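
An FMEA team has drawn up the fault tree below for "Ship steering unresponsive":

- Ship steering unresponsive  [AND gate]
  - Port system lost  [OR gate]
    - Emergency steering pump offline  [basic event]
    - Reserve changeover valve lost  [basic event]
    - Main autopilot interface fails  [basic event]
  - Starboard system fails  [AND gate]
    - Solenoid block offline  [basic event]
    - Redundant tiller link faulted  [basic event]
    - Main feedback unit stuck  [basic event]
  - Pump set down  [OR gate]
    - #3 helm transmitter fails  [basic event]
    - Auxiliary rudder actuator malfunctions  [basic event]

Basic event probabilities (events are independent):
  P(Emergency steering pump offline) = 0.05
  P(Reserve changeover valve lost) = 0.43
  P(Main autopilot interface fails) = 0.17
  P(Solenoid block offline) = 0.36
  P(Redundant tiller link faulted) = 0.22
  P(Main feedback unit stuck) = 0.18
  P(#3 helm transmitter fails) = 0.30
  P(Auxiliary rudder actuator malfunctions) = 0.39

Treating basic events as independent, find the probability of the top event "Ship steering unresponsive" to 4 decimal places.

0.0045

P(Port system lost) [OR] = 1 − (1−0.05) × (1−0.43) × (1−0.17) = 0.550555
P(Starboard system fails) [AND] = 0.36 × 0.22 × 0.18 = 0.014256
P(Pump set down) [OR] = 1 − (1−0.30) × (1−0.39) = 0.573000
P(Ship steering unresponsive) [AND] = 0.550555 × 0.014256 × 0.573000 = 0.004497
Rounded to 4 decimal places: P(Ship steering unresponsive) ≈ 0.0045.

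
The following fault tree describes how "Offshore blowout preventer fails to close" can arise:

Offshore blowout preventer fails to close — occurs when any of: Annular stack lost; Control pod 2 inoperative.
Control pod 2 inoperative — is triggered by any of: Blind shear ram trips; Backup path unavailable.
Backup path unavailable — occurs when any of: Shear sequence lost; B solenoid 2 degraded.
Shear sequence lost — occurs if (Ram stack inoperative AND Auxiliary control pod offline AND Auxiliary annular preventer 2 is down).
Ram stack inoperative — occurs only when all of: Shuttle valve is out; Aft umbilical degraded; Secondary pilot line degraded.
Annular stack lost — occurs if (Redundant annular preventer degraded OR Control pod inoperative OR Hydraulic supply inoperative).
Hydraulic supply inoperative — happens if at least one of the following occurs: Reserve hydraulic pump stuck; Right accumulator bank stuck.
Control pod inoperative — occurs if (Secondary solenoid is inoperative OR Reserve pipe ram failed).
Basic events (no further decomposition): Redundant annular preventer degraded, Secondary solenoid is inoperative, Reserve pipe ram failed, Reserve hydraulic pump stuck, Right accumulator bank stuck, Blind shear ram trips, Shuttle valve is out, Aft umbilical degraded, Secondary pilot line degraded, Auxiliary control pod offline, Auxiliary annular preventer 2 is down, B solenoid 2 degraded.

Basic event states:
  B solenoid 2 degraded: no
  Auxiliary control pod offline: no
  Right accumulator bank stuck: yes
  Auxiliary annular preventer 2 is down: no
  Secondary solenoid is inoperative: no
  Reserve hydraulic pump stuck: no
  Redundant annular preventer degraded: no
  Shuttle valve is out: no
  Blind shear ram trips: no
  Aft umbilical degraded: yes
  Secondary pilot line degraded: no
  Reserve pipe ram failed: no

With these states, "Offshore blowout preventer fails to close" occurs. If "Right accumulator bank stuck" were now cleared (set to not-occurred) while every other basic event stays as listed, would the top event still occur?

Counterfactual: set "Right accumulator bank stuck" to not occurred.
Control pod inoperative [OR]: Secondary solenoid is inoperative=not, Reserve pipe ram failed=not → no input occurs → does not occur.
Hydraulic supply inoperative [OR]: Reserve hydraulic pump stuck=not, Right accumulator bank stuck=not → no input occurs → does not occur.
Annular stack lost [OR]: Redundant annular preventer degraded=not, Control pod inoperative=not, Hydraulic supply inoperative=not → no input occurs → does not occur.
Ram stack inoperative [AND]: Shuttle valve is out=not, Aft umbilical degraded=occurs, Secondary pilot line degraded=not → not all inputs occur → does not occur.
Shear sequence lost [AND]: Ram stack inoperative=not, Auxiliary control pod offline=not, Auxiliary annular preventer 2 is down=not → not all inputs occur → does not occur.
Backup path unavailable [OR]: Shear sequence lost=not, B solenoid 2 degraded=not → no input occurs → does not occur.
Control pod 2 inoperative [OR]: Blind shear ram trips=not, Backup path unavailable=not → no input occurs → does not occur.
Offshore blowout preventer fails to close [OR]: Annular stack lost=not, Control pod 2 inoperative=not → no input occurs → does not occur.

No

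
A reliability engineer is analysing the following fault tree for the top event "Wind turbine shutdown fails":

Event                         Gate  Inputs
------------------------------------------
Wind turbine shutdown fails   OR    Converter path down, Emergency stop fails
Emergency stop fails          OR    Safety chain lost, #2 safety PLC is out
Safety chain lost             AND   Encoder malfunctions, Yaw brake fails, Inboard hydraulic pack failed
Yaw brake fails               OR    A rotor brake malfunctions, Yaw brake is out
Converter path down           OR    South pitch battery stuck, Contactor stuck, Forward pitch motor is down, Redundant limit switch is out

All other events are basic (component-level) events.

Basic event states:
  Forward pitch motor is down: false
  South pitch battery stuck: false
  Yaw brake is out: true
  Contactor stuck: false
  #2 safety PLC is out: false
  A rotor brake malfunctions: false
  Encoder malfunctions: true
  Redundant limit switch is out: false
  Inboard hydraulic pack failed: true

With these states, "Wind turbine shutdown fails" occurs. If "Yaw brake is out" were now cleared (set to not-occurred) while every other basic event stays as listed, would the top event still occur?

Counterfactual: set "Yaw brake is out" to not occurred.
Converter path down [OR]: South pitch battery stuck=not, Contactor stuck=not, Forward pitch motor is down=not, Redundant limit switch is out=not → no input occurs → does not occur.
Yaw brake fails [OR]: A rotor brake malfunctions=not, Yaw brake is out=not → no input occurs → does not occur.
Safety chain lost [AND]: Encoder malfunctions=occurs, Yaw brake fails=not, Inboard hydraulic pack failed=occurs → not all inputs occur → does not occur.
Emergency stop fails [OR]: Safety chain lost=not, #2 safety PLC is out=not → no input occurs → does not occur.
Wind turbine shutdown fails [OR]: Converter path down=not, Emergency stop fails=not → no input occurs → does not occur.

No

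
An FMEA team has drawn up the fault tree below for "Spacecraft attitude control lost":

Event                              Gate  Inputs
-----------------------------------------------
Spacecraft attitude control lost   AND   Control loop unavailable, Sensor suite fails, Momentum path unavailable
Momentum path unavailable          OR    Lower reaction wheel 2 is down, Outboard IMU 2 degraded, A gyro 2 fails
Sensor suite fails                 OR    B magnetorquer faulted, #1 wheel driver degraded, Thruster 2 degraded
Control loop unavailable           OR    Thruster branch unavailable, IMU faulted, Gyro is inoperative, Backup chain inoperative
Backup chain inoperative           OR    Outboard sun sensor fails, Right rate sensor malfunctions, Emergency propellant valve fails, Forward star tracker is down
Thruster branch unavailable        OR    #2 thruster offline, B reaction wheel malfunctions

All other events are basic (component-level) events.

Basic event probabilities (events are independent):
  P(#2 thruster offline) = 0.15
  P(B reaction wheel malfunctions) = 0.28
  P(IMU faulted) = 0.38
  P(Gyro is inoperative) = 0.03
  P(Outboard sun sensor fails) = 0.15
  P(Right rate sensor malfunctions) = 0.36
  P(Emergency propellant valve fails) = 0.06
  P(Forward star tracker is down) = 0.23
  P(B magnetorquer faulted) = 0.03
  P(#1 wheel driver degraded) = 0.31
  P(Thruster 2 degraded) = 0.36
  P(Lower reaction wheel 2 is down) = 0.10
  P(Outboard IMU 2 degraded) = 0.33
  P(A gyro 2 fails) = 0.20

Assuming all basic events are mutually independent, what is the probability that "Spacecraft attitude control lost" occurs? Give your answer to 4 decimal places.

0.2530

P(Thruster branch unavailable) [OR] = 1 − (1−0.15) × (1−0.28) = 0.388000
P(Backup chain inoperative) [OR] = 1 − (1−0.15) × (1−0.36) × (1−0.06) × (1−0.23) = 0.606253
P(Control loop unavailable) [OR] = 1 − (1−0.388000) × (1−0.38) × (1−0.03) × (1−0.606253) = 0.855079
P(Sensor suite fails) [OR] = 1 − (1−0.03) × (1−0.31) × (1−0.36) = 0.571648
P(Momentum path unavailable) [OR] = 1 − (1−0.10) × (1−0.33) × (1−0.20) = 0.517600
P(Spacecraft attitude control lost) [AND] = 0.855079 × 0.571648 × 0.517600 = 0.253005
Rounded to 4 decimal places: P(Spacecraft attitude control lost) ≈ 0.2530.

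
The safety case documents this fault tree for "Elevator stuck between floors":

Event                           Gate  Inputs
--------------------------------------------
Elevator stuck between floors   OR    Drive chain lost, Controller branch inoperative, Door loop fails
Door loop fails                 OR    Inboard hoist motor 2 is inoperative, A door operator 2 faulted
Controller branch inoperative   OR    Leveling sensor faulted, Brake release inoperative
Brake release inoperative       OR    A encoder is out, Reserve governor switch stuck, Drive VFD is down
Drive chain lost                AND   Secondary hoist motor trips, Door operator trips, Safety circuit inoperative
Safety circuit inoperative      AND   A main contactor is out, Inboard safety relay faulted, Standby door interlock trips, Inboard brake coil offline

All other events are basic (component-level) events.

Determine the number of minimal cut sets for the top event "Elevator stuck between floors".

Safety circuit inoperative [AND]: one cut set from each child combined → 1 × 1 × 1 × 1 = 1 cut set(s).
Drive chain lost [AND]: one cut set from each child combined → 1 × 1 × 1 = 1 cut set(s).
Brake release inoperative [OR]: union of children's cut sets → 3 cut set(s).
Controller branch inoperative [OR]: union of children's cut sets → 4 cut set(s).
Door loop fails [OR]: union of children's cut sets → 2 cut set(s).
Elevator stuck between floors [OR]: union of children's cut sets → 7 cut set(s).
Minimal cut sets: {A main contactor is out, Door operator trips, Inboard brake coil offline, Inboard safety relay faulted, Secondary hoist motor trips, Standby door interlock trips}; {Leveling sensor faulted}; {A encoder is out}; {Reserve governor switch stuck}; {Drive VFD is down}; {Inboard hoist motor 2 is inoperative}; {A door operator 2 faulted}.

7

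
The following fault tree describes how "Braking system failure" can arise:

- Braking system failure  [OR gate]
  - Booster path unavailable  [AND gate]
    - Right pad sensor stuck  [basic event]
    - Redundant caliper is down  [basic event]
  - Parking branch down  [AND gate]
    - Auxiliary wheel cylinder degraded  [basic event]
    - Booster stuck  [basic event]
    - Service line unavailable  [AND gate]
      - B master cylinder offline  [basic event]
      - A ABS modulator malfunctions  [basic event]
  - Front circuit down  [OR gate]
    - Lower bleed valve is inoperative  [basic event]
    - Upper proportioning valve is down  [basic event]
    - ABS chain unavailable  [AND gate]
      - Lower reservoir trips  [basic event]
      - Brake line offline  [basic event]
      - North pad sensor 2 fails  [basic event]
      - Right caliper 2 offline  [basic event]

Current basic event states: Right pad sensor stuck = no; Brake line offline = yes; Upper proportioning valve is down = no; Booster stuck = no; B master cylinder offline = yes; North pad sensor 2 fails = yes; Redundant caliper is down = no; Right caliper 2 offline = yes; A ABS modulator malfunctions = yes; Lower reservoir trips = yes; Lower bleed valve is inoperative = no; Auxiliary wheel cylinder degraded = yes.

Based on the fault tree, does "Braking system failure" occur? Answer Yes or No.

Booster path unavailable [AND]: Right pad sensor stuck=not, Redundant caliper is down=not → not all inputs occur → does not occur.
Service line unavailable [AND]: B master cylinder offline=occurs, A ABS modulator malfunctions=occurs → all inputs occur → occurs.
Parking branch down [AND]: Auxiliary wheel cylinder degraded=occurs, Booster stuck=not, Service line unavailable=occurs → not all inputs occur → does not occur.
ABS chain unavailable [AND]: Lower reservoir trips=occurs, Brake line offline=occurs, North pad sensor 2 fails=occurs, Right caliper 2 offline=occurs → all inputs occur → occurs.
Front circuit down [OR]: Lower bleed valve is inoperative=not, Upper proportioning valve is down=not, ABS chain unavailable=occurs → at least one input occurs → occurs.
Braking system failure [OR]: Booster path unavailable=not, Parking branch down=not, Front circuit down=occurs → at least one input occurs → occurs.

Yes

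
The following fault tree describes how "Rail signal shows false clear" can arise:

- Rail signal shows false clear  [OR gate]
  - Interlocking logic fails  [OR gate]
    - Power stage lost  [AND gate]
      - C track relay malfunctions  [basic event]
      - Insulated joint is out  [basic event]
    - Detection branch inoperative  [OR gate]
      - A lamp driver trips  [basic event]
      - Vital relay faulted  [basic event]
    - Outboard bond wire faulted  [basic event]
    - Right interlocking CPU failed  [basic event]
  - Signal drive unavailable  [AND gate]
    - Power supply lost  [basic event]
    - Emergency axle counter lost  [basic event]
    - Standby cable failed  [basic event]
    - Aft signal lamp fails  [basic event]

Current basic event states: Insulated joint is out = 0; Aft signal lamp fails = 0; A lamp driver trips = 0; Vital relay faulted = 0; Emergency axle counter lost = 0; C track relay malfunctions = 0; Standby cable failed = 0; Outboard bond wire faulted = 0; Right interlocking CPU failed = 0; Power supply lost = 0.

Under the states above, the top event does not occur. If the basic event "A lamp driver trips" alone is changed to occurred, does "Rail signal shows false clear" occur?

Yes

Counterfactual: set "A lamp driver trips" to occurred.
Power stage lost [AND]: C track relay malfunctions=not, Insulated joint is out=not → not all inputs occur → does not occur.
Detection branch inoperative [OR]: A lamp driver trips=occurs, Vital relay faulted=not → at least one input occurs → occurs.
Interlocking logic fails [OR]: Power stage lost=not, Detection branch inoperative=occurs, Outboard bond wire faulted=not, Right interlocking CPU failed=not → at least one input occurs → occurs.
Signal drive unavailable [AND]: Power supply lost=not, Emergency axle counter lost=not, Standby cable failed=not, Aft signal lamp fails=not → not all inputs occur → does not occur.
Rail signal shows false clear [OR]: Interlocking logic fails=occurs, Signal drive unavailable=not → at least one input occurs → occurs.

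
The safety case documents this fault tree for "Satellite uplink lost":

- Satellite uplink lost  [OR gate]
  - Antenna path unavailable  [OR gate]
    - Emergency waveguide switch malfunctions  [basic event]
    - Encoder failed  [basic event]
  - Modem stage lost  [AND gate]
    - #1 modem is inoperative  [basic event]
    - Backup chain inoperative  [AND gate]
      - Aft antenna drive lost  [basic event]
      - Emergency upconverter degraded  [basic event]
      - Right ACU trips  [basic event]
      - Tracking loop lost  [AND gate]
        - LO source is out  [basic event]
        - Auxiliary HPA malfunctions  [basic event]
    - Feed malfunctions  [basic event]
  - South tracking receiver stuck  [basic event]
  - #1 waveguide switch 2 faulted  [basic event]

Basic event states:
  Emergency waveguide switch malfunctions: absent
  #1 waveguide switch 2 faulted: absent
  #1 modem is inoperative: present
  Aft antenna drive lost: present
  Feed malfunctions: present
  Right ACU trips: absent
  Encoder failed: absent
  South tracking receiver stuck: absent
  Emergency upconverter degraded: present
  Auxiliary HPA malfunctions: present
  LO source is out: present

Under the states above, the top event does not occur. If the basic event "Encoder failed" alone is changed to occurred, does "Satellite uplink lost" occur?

Counterfactual: set "Encoder failed" to occurred.
Antenna path unavailable [OR]: Emergency waveguide switch malfunctions=not, Encoder failed=occurs → at least one input occurs → occurs.
Tracking loop lost [AND]: LO source is out=occurs, Auxiliary HPA malfunctions=occurs → all inputs occur → occurs.
Backup chain inoperative [AND]: Aft antenna drive lost=occurs, Emergency upconverter degraded=occurs, Right ACU trips=not, Tracking loop lost=occurs → not all inputs occur → does not occur.
Modem stage lost [AND]: #1 modem is inoperative=occurs, Backup chain inoperative=not, Feed malfunctions=occurs → not all inputs occur → does not occur.
Satellite uplink lost [OR]: Antenna path unavailable=occurs, Modem stage lost=not, South tracking receiver stuck=not, #1 waveguide switch 2 faulted=not → at least one input occurs → occurs.

Yes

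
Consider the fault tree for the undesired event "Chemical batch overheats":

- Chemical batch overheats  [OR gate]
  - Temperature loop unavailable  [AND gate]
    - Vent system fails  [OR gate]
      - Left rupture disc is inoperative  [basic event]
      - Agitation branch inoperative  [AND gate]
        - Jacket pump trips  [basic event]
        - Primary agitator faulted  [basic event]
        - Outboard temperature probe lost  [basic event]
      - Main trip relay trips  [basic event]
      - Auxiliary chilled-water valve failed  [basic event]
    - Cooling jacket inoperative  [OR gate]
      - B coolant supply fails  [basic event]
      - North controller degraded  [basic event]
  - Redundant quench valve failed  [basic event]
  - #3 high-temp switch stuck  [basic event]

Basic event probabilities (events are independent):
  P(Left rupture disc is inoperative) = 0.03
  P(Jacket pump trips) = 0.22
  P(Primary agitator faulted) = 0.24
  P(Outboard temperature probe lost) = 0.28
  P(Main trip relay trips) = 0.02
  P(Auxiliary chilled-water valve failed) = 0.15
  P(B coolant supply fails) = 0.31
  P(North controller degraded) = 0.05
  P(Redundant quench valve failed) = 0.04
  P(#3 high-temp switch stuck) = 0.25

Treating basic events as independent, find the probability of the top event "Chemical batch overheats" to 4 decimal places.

0.3306

P(Agitation branch inoperative) [AND] = 0.22 × 0.24 × 0.28 = 0.014784
P(Vent system fails) [OR] = 1 − (1−0.03) × (1−0.014784) × (1−0.02) × (1−0.15) = 0.203936
P(Cooling jacket inoperative) [OR] = 1 − (1−0.31) × (1−0.05) = 0.344500
P(Temperature loop unavailable) [AND] = 0.203936 × 0.344500 = 0.070256
P(Chemical batch overheats) [OR] = 1 − (1−0.070256) × (1−0.04) × (1−0.25) = 0.330584
Rounded to 4 decimal places: P(Chemical batch overheats) ≈ 0.3306.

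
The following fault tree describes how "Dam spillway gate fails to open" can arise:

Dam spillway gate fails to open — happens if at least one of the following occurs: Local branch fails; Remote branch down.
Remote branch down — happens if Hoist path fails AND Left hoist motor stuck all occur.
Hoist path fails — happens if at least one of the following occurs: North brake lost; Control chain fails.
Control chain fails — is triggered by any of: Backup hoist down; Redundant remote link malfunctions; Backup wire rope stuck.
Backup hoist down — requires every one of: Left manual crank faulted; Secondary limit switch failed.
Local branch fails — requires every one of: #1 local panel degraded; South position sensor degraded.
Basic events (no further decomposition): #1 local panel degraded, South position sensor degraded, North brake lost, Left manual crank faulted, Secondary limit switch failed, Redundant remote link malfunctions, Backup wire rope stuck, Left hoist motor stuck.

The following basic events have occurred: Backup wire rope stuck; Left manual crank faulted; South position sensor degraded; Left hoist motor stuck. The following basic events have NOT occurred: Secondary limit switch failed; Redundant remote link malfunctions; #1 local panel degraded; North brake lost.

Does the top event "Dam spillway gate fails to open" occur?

Local branch fails [AND]: #1 local panel degraded=not, South position sensor degraded=occurs → not all inputs occur → does not occur.
Backup hoist down [AND]: Left manual crank faulted=occurs, Secondary limit switch failed=not → not all inputs occur → does not occur.
Control chain fails [OR]: Backup hoist down=not, Redundant remote link malfunctions=not, Backup wire rope stuck=occurs → at least one input occurs → occurs.
Hoist path fails [OR]: North brake lost=not, Control chain fails=occurs → at least one input occurs → occurs.
Remote branch down [AND]: Hoist path fails=occurs, Left hoist motor stuck=occurs → all inputs occur → occurs.
Dam spillway gate fails to open [OR]: Local branch fails=not, Remote branch down=occurs → at least one input occurs → occurs.

Yes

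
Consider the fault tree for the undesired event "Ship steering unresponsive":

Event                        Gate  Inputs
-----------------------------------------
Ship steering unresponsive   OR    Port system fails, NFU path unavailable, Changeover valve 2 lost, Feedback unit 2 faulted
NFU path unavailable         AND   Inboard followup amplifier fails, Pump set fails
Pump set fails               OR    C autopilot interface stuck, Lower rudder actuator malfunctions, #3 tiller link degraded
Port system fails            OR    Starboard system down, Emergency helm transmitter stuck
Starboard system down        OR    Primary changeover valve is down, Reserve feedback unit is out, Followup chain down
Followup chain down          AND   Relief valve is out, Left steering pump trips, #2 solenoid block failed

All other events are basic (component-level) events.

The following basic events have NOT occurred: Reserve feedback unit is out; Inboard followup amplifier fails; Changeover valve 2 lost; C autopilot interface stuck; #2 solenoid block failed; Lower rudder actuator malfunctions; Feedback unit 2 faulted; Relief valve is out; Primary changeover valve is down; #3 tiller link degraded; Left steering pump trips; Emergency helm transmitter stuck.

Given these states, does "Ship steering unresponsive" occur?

Followup chain down [AND]: Relief valve is out=not, Left steering pump trips=not, #2 solenoid block failed=not → not all inputs occur → does not occur.
Starboard system down [OR]: Primary changeover valve is down=not, Reserve feedback unit is out=not, Followup chain down=not → no input occurs → does not occur.
Port system fails [OR]: Starboard system down=not, Emergency helm transmitter stuck=not → no input occurs → does not occur.
Pump set fails [OR]: C autopilot interface stuck=not, Lower rudder actuator malfunctions=not, #3 tiller link degraded=not → no input occurs → does not occur.
NFU path unavailable [AND]: Inboard followup amplifier fails=not, Pump set fails=not → not all inputs occur → does not occur.
Ship steering unresponsive [OR]: Port system fails=not, NFU path unavailable=not, Changeover valve 2 lost=not, Feedback unit 2 faulted=not → no input occurs → does not occur.

No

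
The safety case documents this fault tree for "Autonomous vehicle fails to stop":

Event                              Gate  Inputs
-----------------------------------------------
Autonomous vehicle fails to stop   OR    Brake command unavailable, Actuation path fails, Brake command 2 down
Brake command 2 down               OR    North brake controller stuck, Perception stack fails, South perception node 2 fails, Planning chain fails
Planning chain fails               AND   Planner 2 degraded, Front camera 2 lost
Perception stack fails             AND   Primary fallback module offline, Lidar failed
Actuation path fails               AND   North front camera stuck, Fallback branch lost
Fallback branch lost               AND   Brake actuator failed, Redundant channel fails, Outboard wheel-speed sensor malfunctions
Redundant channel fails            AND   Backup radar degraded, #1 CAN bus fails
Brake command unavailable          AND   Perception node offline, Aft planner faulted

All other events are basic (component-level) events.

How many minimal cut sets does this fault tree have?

Brake command unavailable [AND]: one cut set from each child combined → 1 × 1 = 1 cut set(s).
Redundant channel fails [AND]: one cut set from each child combined → 1 × 1 = 1 cut set(s).
Fallback branch lost [AND]: one cut set from each child combined → 1 × 1 × 1 = 1 cut set(s).
Actuation path fails [AND]: one cut set from each child combined → 1 × 1 = 1 cut set(s).
Perception stack fails [AND]: one cut set from each child combined → 1 × 1 = 1 cut set(s).
Planning chain fails [AND]: one cut set from each child combined → 1 × 1 = 1 cut set(s).
Brake command 2 down [OR]: union of children's cut sets → 4 cut set(s).
Autonomous vehicle fails to stop [OR]: union of children's cut sets → 6 cut set(s).
Minimal cut sets: {Aft planner faulted, Perception node offline}; {#1 CAN bus fails, Backup radar degraded, Brake actuator failed, North front camera stuck, Outboard wheel-speed sensor malfunctions}; {North brake controller stuck}; {Lidar failed, Primary fallback module offline}; {South perception node 2 fails}; {Front camera 2 lost, Planner 2 degraded}.

6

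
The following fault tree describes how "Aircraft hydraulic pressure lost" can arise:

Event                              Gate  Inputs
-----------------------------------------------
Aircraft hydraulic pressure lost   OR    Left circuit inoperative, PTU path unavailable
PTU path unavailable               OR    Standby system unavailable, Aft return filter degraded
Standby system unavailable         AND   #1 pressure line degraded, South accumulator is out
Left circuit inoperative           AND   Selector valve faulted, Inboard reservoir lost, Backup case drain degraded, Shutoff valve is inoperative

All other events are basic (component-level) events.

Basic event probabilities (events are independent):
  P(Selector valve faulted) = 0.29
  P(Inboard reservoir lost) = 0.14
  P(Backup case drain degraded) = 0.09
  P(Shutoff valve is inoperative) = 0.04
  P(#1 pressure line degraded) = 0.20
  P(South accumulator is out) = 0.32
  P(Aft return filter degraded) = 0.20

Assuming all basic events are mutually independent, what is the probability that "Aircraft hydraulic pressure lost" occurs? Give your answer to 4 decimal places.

0.2513

P(Left circuit inoperative) [AND] = 0.29 × 0.14 × 0.09 × 0.04 = 0.000146
P(Standby system unavailable) [AND] = 0.20 × 0.32 = 0.064000
P(PTU path unavailable) [OR] = 1 − (1−0.064000) × (1−0.20) = 0.251200
P(Aircraft hydraulic pressure lost) [OR] = 1 − (1−0.000146) × (1−0.251200) = 0.251309
Rounded to 4 decimal places: P(Aircraft hydraulic pressure lost) ≈ 0.2513.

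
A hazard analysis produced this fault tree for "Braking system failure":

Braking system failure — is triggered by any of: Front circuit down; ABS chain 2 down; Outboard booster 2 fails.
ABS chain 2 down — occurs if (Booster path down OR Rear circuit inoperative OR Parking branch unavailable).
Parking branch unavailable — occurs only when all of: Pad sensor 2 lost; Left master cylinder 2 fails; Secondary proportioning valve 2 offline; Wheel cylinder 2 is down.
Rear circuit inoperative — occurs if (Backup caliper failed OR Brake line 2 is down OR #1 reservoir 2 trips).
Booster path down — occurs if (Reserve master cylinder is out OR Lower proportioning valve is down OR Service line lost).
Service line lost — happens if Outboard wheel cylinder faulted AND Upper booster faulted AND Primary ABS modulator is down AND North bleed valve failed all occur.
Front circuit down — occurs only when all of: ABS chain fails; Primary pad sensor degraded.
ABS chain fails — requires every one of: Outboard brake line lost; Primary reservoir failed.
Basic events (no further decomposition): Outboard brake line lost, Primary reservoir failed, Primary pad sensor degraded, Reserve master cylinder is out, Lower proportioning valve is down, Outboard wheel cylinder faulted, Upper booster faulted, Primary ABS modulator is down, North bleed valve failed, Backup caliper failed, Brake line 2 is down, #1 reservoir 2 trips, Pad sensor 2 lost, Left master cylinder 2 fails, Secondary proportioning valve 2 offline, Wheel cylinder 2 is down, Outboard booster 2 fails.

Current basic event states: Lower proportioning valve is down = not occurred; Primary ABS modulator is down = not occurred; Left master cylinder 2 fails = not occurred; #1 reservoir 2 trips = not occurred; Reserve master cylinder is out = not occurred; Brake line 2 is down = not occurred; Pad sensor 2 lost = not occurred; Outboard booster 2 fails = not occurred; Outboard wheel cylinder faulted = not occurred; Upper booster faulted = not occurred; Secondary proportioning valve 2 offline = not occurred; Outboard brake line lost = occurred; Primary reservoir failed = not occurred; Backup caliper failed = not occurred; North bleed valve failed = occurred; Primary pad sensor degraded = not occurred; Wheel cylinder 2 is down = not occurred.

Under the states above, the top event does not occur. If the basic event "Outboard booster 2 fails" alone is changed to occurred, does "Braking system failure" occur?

Yes

Counterfactual: set "Outboard booster 2 fails" to occurred.
ABS chain fails [AND]: Outboard brake line lost=occurs, Primary reservoir failed=not → not all inputs occur → does not occur.
Front circuit down [AND]: ABS chain fails=not, Primary pad sensor degraded=not → not all inputs occur → does not occur.
Service line lost [AND]: Outboard wheel cylinder faulted=not, Upper booster faulted=not, Primary ABS modulator is down=not, North bleed valve failed=occurs → not all inputs occur → does not occur.
Booster path down [OR]: Reserve master cylinder is out=not, Lower proportioning valve is down=not, Service line lost=not → no input occurs → does not occur.
Rear circuit inoperative [OR]: Backup caliper failed=not, Brake line 2 is down=not, #1 reservoir 2 trips=not → no input occurs → does not occur.
Parking branch unavailable [AND]: Pad sensor 2 lost=not, Left master cylinder 2 fails=not, Secondary proportioning valve 2 offline=not, Wheel cylinder 2 is down=not → not all inputs occur → does not occur.
ABS chain 2 down [OR]: Booster path down=not, Rear circuit inoperative=not, Parking branch unavailable=not → no input occurs → does not occur.
Braking system failure [OR]: Front circuit down=not, ABS chain 2 down=not, Outboard booster 2 fails=occurs → at least one input occurs → occurs.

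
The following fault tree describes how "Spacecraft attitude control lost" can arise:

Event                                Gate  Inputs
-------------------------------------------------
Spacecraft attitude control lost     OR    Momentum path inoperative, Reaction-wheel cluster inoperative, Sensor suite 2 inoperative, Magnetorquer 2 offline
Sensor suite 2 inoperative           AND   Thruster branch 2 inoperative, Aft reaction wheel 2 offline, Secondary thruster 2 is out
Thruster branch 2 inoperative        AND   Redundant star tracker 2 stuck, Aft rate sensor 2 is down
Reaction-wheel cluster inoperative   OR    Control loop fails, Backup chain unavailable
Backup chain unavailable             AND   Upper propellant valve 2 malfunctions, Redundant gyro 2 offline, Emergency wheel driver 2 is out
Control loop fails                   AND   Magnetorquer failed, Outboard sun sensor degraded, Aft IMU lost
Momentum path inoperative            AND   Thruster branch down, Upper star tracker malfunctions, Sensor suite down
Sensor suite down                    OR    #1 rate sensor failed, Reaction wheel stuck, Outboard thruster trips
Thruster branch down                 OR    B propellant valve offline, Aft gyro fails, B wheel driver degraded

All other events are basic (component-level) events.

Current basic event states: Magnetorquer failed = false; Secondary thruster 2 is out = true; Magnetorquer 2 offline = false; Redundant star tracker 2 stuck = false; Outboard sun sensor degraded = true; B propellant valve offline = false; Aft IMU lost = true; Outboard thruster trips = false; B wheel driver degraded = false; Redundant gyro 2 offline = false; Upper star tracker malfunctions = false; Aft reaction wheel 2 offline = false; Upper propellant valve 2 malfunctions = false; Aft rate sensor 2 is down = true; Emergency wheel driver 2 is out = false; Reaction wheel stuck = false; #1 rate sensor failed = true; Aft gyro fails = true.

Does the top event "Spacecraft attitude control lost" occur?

Thruster branch down [OR]: B propellant valve offline=not, Aft gyro fails=occurs, B wheel driver degraded=not → at least one input occurs → occurs.
Sensor suite down [OR]: #1 rate sensor failed=occurs, Reaction wheel stuck=not, Outboard thruster trips=not → at least one input occurs → occurs.
Momentum path inoperative [AND]: Thruster branch down=occurs, Upper star tracker malfunctions=not, Sensor suite down=occurs → not all inputs occur → does not occur.
Control loop fails [AND]: Magnetorquer failed=not, Outboard sun sensor degraded=occurs, Aft IMU lost=occurs → not all inputs occur → does not occur.
Backup chain unavailable [AND]: Upper propellant valve 2 malfunctions=not, Redundant gyro 2 offline=not, Emergency wheel driver 2 is out=not → not all inputs occur → does not occur.
Reaction-wheel cluster inoperative [OR]: Control loop fails=not, Backup chain unavailable=not → no input occurs → does not occur.
Thruster branch 2 inoperative [AND]: Redundant star tracker 2 stuck=not, Aft rate sensor 2 is down=occurs → not all inputs occur → does not occur.
Sensor suite 2 inoperative [AND]: Thruster branch 2 inoperative=not, Aft reaction wheel 2 offline=not, Secondary thruster 2 is out=occurs → not all inputs occur → does not occur.
Spacecraft attitude control lost [OR]: Momentum path inoperative=not, Reaction-wheel cluster inoperative=not, Sensor suite 2 inoperative=not, Magnetorquer 2 offline=not → no input occurs → does not occur.

No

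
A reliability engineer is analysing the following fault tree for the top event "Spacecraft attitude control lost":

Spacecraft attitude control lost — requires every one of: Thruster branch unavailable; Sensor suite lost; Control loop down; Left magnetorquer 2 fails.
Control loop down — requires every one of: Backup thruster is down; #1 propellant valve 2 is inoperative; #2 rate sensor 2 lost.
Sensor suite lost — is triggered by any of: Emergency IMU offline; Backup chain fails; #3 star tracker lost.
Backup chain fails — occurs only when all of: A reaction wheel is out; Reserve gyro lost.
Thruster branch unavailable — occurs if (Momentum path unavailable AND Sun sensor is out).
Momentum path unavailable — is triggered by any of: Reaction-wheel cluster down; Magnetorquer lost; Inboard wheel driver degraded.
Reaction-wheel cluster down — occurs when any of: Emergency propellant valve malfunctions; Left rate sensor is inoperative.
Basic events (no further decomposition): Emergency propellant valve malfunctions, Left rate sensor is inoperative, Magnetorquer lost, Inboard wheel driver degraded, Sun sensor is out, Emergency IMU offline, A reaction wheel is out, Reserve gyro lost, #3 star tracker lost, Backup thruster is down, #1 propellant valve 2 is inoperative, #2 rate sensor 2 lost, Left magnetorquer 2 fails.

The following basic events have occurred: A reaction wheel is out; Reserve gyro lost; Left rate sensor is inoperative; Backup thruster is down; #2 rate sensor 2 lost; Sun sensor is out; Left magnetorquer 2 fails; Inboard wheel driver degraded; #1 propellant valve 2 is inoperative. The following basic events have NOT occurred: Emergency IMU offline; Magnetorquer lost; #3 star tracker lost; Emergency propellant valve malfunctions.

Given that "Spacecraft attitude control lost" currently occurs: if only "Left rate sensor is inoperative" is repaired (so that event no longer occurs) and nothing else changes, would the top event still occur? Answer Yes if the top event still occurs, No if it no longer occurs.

Counterfactual: set "Left rate sensor is inoperative" to not occurred.
Reaction-wheel cluster down [OR]: Emergency propellant valve malfunctions=not, Left rate sensor is inoperative=not → no input occurs → does not occur.
Momentum path unavailable [OR]: Reaction-wheel cluster down=not, Magnetorquer lost=not, Inboard wheel driver degraded=occurs → at least one input occurs → occurs.
Thruster branch unavailable [AND]: Momentum path unavailable=occurs, Sun sensor is out=occurs → all inputs occur → occurs.
Backup chain fails [AND]: A reaction wheel is out=occurs, Reserve gyro lost=occurs → all inputs occur → occurs.
Sensor suite lost [OR]: Emergency IMU offline=not, Backup chain fails=occurs, #3 star tracker lost=not → at least one input occurs → occurs.
Control loop down [AND]: Backup thruster is down=occurs, #1 propellant valve 2 is inoperative=occurs, #2 rate sensor 2 lost=occurs → all inputs occur → occurs.
Spacecraft attitude control lost [AND]: Thruster branch unavailable=occurs, Sensor suite lost=occurs, Control loop down=occurs, Left magnetorquer 2 fails=occurs → all inputs occur → occurs.

Yes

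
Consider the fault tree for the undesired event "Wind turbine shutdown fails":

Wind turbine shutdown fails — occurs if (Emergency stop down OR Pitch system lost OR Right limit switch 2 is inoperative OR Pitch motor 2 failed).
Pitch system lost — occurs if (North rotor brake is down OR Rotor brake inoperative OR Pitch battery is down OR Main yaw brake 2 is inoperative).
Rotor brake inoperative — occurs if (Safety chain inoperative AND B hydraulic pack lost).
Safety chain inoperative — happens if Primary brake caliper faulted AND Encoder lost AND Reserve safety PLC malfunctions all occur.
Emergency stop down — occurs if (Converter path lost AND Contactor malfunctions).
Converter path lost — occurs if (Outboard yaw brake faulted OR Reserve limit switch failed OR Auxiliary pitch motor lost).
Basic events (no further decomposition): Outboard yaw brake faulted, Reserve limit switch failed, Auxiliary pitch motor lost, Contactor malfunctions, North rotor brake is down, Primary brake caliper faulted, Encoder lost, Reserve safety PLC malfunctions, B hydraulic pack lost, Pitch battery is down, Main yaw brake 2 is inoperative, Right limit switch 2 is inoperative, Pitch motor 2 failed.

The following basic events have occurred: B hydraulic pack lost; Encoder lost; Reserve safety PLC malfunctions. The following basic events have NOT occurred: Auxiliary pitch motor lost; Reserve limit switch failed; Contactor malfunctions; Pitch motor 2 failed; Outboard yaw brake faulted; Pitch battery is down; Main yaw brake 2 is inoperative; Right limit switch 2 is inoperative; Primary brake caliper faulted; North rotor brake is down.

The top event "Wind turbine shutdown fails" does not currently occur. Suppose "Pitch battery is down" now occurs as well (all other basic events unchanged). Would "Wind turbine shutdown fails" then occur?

Counterfactual: set "Pitch battery is down" to occurred.
Converter path lost [OR]: Outboard yaw brake faulted=not, Reserve limit switch failed=not, Auxiliary pitch motor lost=not → no input occurs → does not occur.
Emergency stop down [AND]: Converter path lost=not, Contactor malfunctions=not → not all inputs occur → does not occur.
Safety chain inoperative [AND]: Primary brake caliper faulted=not, Encoder lost=occurs, Reserve safety PLC malfunctions=occurs → not all inputs occur → does not occur.
Rotor brake inoperative [AND]: Safety chain inoperative=not, B hydraulic pack lost=occurs → not all inputs occur → does not occur.
Pitch system lost [OR]: North rotor brake is down=not, Rotor brake inoperative=not, Pitch battery is down=occurs, Main yaw brake 2 is inoperative=not → at least one input occurs → occurs.
Wind turbine shutdown fails [OR]: Emergency stop down=not, Pitch system lost=occurs, Right limit switch 2 is inoperative=not, Pitch motor 2 failed=not → at least one input occurs → occurs.

Yes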